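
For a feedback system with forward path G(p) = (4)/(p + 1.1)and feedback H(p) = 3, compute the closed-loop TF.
Closed-loop T = G/(1+GH).
Numerator: G_num * H_den = 4.
Denominator: G_den * H_den + G_num * H_num = (p + 1.1) + (12) = p + 13.1.
T(p) = (4)/(p + 13.1)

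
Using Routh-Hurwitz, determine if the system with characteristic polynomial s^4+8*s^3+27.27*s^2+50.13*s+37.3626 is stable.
Routh array:
s^4: [1, 27.27, 37.3626]; s^3: [8, 50.13]; s^2: [21.00375, 37.3626]; s^1: [35.8992]; s^0: [37.3626]
First column: [1, 8, 21.00375, 35.8992, 37.3626]. Sign changes = 0.
Yes, stable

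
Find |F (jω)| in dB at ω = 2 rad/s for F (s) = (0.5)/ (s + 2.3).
Substitute s = j*2: F(j2) = 0.123789 - 0.107643j.
|F(j2)| = sqrt(Re² + Im²) = 0.164.
20*log₁₀(0.164) = -15.70 dB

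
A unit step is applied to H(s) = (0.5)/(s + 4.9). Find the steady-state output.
FVT: lim_{t→∞} y(t) = lim_{s→0} s*Y(s) where Y(s) = H(s)/s.
= lim_{s→0} H(s) = H(0) = num(0)/den(0) = 0.5/4.9 = 0.102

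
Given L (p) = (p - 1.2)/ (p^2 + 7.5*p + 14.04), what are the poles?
Set denominator = 0: p^2 + 7.5*p + 14.04 = (p + 3.9)(p + 3.6) = 0 → Poles: -3.6, -3.9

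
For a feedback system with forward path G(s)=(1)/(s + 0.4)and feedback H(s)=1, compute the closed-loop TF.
Closed-loop T = G/(1+GH).
Numerator: G_num * H_den = 1.
Denominator: G_den * H_den + G_num * H_num = (s + 0.4) + (1) = s + 1.4.
T(s) = (1)/(s + 1.4)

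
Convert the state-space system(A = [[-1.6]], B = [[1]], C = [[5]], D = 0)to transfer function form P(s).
P(s) = C(sI - A)⁻¹B + D.
Characteristic polynomial det(sI - A) = s + 1.6.
Numerator from C·adj(sI-A)·B + D·det(sI-A) = 5.
P(s) = (5)/(s + 1.6)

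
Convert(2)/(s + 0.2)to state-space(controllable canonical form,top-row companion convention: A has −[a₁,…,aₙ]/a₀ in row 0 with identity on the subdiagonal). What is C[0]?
Reachable canonical form: C = numerator coefficients (right-aligned, zero-padded to length n).
num = 2, C = [[2]].
C[0] = 2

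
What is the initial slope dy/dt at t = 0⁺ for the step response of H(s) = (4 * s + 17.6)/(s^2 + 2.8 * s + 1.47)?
IVT: y'(0⁺) = lim_{s→∞} s²·Y(s) = lim_{s→∞} s·H(s).
deg(num) = 1, deg(den) = 2, relative degree = 1, so s·H(s) → (leading num)/(leading den) = 4/1 = 4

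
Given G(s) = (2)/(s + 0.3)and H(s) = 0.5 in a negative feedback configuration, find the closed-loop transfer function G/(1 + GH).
Closed-loop T = G/(1+GH).
Numerator: G_num * H_den = 2.
Denominator: G_den * H_den + G_num * H_num = (s + 0.3) + (1) = s + 1.3.
T(s) = (2)/(s + 1.3)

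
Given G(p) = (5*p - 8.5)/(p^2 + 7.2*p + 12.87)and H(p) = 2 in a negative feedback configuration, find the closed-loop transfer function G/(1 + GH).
Closed-loop T = G/(1+GH).
Numerator: G_num * H_den = 5*p - 8.5.
Denominator: G_den * H_den + G_num * H_num = (p^2 + 7.2*p + 12.87) + (10*p - 17) = p^2 + 17.2*p - 4.13.
T(p) = (5*p - 8.5)/(p^2 + 17.2*p - 4.13)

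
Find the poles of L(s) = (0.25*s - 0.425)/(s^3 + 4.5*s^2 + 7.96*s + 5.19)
Set denominator = 0: s^3 + 4.5*s^2 + 7.96*s + 5.19 = (s + 1.5)(s^2 + 3*s + 3.46) = 0 → Poles: -1.5, -1.5 + 1.1j, -1.5 - 1.1j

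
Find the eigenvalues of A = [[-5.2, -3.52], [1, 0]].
Eigenvalues solve det(λI - A) = 0.
Characteristic polynomial: λ^2 + 5.2*λ + 3.52 = 0.
Factor: (λ + 4.4)(λ + 0.8) = 0.
Roots: -0.8, -4.4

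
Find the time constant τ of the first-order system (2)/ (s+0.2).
First-order system: τ = -1/pole. Pole = -0.2. τ = -1/(-0.2) = 5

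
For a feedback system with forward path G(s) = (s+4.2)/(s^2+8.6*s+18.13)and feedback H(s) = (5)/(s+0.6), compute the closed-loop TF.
Closed-loop T = G/(1+GH).
Numerator: G_num * H_den = s^2 + 4.8*s + 2.52.
Denominator: G_den * H_den + G_num * H_num = (s^3 + 9.2*s^2 + 23.29*s + 10.878) + (5*s + 21) = s^3 + 9.2*s^2 + 28.29*s + 31.878.
T(s) = (s^2 + 4.8*s + 2.52)/(s^3 + 9.2*s^2 + 28.29*s + 31.878)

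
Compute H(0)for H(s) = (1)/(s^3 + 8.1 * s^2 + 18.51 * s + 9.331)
DC gain = H(0) = num(0)/den(0) = 1/9.331 = 0.1072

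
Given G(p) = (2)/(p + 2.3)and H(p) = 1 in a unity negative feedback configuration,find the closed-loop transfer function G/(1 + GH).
Closed-loop T = G/(1+GH).
Numerator: G_num * H_den = 2.
Denominator: G_den * H_den + G_num * H_num = (p + 2.3) + (2) = p + 4.3.
T(p) = (2)/(p + 4.3)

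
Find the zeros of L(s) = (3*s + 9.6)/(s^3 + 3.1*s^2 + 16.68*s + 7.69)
Set numerator = 0: 3*s + 9.6 = 0 → Zeros: -3.2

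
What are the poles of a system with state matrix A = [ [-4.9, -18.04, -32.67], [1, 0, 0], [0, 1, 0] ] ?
Eigenvalues solve det(λI - A) = 0.
Characteristic polynomial: λ^3 + 4.9*λ^2 + 18.04*λ + 32.67 = 0.
Factor: (λ + 2.7)(λ^2 + 2.2*λ + 12.1) = 0.
Roots: -1.1 + 3.3j, -1.1 - 3.3j, -2.7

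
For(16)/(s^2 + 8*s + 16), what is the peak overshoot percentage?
Standard form: ωn²/(s²+2ζωn·s+ωn²) → ωn = 4, ζ = 1.
ζ ≥ 1, so the response is non-oscillatory: peak overshoot = 0%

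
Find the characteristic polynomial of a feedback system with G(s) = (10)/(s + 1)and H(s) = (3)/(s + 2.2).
Characteristic poly = G_den * H_den + G_num * H_num = (s^2 + 3.2*s + 2.2) + (30) = s^2 + 3.2*s + 32.2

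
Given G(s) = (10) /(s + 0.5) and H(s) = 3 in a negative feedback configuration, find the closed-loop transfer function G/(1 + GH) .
Closed-loop T = G/(1+GH).
Numerator: G_num * H_den = 10.
Denominator: G_den * H_den + G_num * H_num = (s + 0.5) + (30) = s + 30.5.
T(s) = (10)/(s + 30.5)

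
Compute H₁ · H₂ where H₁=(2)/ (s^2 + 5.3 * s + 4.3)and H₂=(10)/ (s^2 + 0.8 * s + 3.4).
Series: H = H₁ · H₂ = (n₁·n₂)/(d₁·d₂).
Num: n₁·n₂ = 20. Den: d₁·d₂ = s^4 + 6.1*s^3 + 11.94*s^2 + 21.46*s + 14.62.
H(s) = (20)/(s^4 + 6.1*s^3 + 11.94*s^2 + 21.46*s + 14.62)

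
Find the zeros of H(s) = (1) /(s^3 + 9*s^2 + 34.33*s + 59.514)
Numerator is a nonzero constant (1) → Zeros: none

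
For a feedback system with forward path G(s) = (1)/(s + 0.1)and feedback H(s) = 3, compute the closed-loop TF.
Closed-loop T = G/(1+GH).
Numerator: G_num * H_den = 1.
Denominator: G_den * H_den + G_num * H_num = (s + 0.1) + (3) = s + 3.1.
T(s) = (1)/(s + 3.1)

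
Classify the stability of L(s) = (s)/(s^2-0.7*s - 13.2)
Denominator: s^2 - 0.7*s - 13.2 = (s - 4)(s + 3.3). Poles: -3.3, 4. Unstable (1 pole(s) in RHP)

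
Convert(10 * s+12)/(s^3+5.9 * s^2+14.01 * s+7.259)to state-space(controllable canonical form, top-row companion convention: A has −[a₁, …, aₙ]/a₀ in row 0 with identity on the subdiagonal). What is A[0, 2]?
Reachable canonical form for den = s^3 + 5.9*s^2 + 14.01*s + 7.259: top row of A = -[a₁,a₂,...,aₙ]/a₀, ones on the subdiagonal, zeros elsewhere.
A = [[-5.9, -14.01, -7.259], [1, 0, 0], [0, 1, 0]].
A[0,2] = -7.259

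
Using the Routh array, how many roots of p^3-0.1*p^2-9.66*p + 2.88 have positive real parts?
Routh array:
p^3: [1, -9.66]; p^2: [-0.1, 2.88]; p^1: [19.14]; p^0: [2.88]
First column: [1, -0.1, 19.14, 2.88]. Sign changes = RHP roots = 2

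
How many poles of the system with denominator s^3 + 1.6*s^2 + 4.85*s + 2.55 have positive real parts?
s^3 + 1.6*s^2 + 4.85*s + 2.55 = (s + 0.6)(s^2 + s + 4.25). Poles: -0.5 + 2j, -0.5 - 2j, -0.6. RHP poles (Re>0): 0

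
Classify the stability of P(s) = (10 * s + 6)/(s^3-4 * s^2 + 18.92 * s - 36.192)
Denominator: s^3 - 4*s^2 + 18.92*s - 36.192 = (s - 2.4)(s^2 - 1.6*s + 15.08). Poles: 0.8 + 3.8j, 0.8 - 3.8j, 2.4. Unstable (3 pole(s) in RHP)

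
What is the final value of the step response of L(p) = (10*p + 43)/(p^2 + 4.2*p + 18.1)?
FVT: lim_{t→∞} y(t) = lim_{p→0} p*Y(p) where Y(p) = L(p)/p.
= lim_{p→0} L(p) = L(0) = num(0)/den(0) = 43/18.1 = 2.376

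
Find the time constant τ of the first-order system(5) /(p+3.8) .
First-order system: τ = -1/pole. Pole = -3.8. τ = -1/(-3.8) = 0.2632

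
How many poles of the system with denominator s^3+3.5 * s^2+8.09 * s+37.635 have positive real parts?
s^3 + 3.5*s^2 + 8.09*s + 37.635 = (s + 3.9)(s^2 - 0.4*s + 9.65). Poles: -3.9, 0.2 + 3.1j, 0.2 - 3.1j. RHP poles (Re>0): 2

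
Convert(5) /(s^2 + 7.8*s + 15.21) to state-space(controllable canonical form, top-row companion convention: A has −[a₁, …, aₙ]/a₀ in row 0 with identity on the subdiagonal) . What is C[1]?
Reachable canonical form: C = numerator coefficients (right-aligned, zero-padded to length n).
num = 5, C = [[0, 5]].
C[1] = 5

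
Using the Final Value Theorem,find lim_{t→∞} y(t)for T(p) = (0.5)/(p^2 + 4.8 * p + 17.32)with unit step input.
FVT: lim_{t→∞} y(t) = lim_{p→0} p*Y(p) where Y(p) = T(p)/p.
= lim_{p→0} T(p) = T(0) = num(0)/den(0) = 0.5/17.32 = 0.02887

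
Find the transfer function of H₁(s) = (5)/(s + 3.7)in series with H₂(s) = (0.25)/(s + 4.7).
Series: H = H₁ · H₂ = (n₁·n₂)/(d₁·d₂).
Num: n₁·n₂ = 1.25. Den: d₁·d₂ = s^2 + 8.4*s + 17.39.
H(s) = (1.25)/(s^2 + 8.4*s + 17.39)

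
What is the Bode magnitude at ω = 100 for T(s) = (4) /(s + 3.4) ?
Substitute s = j*100: T(j100) = 0.00135843 - 0.0399538j.
|T(j100)| = sqrt(Re² + Im²) = 0.03998.
20*log₁₀(0.03998) = -27.96 dB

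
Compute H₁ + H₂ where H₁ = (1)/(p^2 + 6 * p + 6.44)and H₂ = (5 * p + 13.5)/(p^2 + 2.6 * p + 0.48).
Parallel: H = H₁ + H₂ = (n₁·d₂ + n₂·d₁)/(d₁·d₂).
n₁·d₂ = p^2 + 2.6*p + 0.48. n₂·d₁ = 5*p^3 + 43.5*p^2 + 113.2*p + 86.94. Sum = 5*p^3 + 44.5*p^2 + 115.8*p + 87.42. d₁·d₂ = p^4 + 8.6*p^3 + 22.52*p^2 + 19.624*p + 3.0912.
H(p) = (5*p^3 + 44.5*p^2 + 115.8*p + 87.42)/(p^4 + 8.6*p^3 + 22.52*p^2 + 19.624*p + 3.0912)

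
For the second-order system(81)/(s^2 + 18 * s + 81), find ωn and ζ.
Standard form: ωn²/(s²+2ζωn·s+ωn²).
const=81=ωn² → ωn=9, s coeff=18=2ζωn → ζ=1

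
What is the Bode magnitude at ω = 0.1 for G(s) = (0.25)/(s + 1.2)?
Substitute s = j*0.1: G(j0.1) = 0.206897 - 0.0172414j.
|G(j0.1)| = sqrt(Re² + Im²) = 0.2076.
20*log₁₀(0.2076) = -13.65 dB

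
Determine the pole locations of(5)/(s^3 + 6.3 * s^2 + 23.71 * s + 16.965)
Set denominator = 0: s^3 + 6.3*s^2 + 23.71*s + 16.965 = (s + 0.9)(s^2 + 5.4*s + 18.85) = 0 → Poles: -0.9, -2.7 + 3.4j, -2.7 - 3.4j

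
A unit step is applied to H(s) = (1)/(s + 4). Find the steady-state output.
FVT: lim_{t→∞} y(t) = lim_{s→0} s*Y(s) where Y(s) = H(s)/s.
= lim_{s→0} H(s) = H(0) = num(0)/den(0) = 1/4 = 0.25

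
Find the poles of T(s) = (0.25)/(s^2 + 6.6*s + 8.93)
Set denominator = 0: s^2 + 6.6*s + 8.93 = (s + 1.9)(s + 4.7) = 0 → Poles: -1.9, -4.7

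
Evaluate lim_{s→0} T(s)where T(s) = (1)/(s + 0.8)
DC gain = T(0) = num(0)/den(0) = 1/0.8 = 1.25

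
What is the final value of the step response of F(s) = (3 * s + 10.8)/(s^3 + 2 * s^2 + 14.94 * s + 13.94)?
FVT: lim_{t→∞} y(t) = lim_{s→0} s*Y(s) where Y(s) = F(s)/s.
= lim_{s→0} F(s) = F(0) = num(0)/den(0) = 10.8/13.94 = 0.7747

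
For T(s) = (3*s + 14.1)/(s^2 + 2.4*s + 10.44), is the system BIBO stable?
Denominator: s^2 + 2.4*s + 10.44. Poles: -1.2 + 3j, -1.2 - 3j. All Re(p)<0: Yes (stable)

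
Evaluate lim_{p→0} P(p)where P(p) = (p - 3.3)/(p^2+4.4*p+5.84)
DC gain = P(0) = num(0)/den(0) = -3.3/5.84 = -0.5651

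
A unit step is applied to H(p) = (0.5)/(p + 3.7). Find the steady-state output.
FVT: lim_{t→∞} y(t) = lim_{p→0} p*Y(p) where Y(p) = H(p)/p.
= lim_{p→0} H(p) = H(0) = num(0)/den(0) = 0.5/3.7 = 0.1351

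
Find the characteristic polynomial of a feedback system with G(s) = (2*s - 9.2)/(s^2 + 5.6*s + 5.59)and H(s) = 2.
Characteristic poly = G_den * H_den + G_num * H_num = (s^2 + 5.6*s + 5.59) + (4*s - 18.4) = s^2 + 9.6*s - 12.81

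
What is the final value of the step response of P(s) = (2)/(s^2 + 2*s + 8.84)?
FVT: lim_{t→∞} y(t) = lim_{s→0} s*Y(s) where Y(s) = P(s)/s.
= lim_{s→0} P(s) = P(0) = num(0)/den(0) = 2/8.84 = 0.2262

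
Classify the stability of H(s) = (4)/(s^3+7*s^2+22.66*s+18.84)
Denominator: s^3 + 7*s^2 + 22.66*s + 18.84 = (s + 1.2)(s^2 + 5.8*s + 15.7). Poles: -1.2, -2.9 + 2.7j, -2.9 - 2.7j. Stable (all poles in LHP)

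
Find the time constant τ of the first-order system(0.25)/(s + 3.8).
First-order system: τ = -1/pole. Pole = -3.8. τ = -1/(-3.8) = 0.2632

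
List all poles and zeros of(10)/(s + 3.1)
Set denominator = 0: s + 3.1 = 0 → Poles: -3.1
Numerator is a nonzero constant (10) → Zeros: none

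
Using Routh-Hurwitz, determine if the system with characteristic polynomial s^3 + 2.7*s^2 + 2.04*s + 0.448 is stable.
Routh array:
s^3: [1, 2.04]; s^2: [2.7, 0.448]; s^1: [1.87407]; s^0: [0.448]
First column: [1, 2.7, 1.87407, 0.448]. Sign changes = 0.
Yes, stable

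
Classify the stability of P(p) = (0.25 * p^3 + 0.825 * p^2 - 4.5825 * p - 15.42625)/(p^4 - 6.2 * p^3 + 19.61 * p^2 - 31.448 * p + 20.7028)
Denominator: p^4 - 6.2*p^3 + 19.61*p^2 - 31.448*p + 20.7028 = (p^2 - 3.2*p + 2.92)(p^2 - 3*p + 7.09). Poles: 1.5 + 2.2j, 1.5 - 2.2j, 1.6 + 0.6j, 1.6 - 0.6j. Unstable (4 pole(s) in RHP)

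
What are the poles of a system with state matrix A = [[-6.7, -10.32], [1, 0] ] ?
Eigenvalues solve det(λI - A) = 0.
Characteristic polynomial: λ^2 + 6.7*λ + 10.32 = 0.
Factor: (λ + 2.4)(λ + 4.3) = 0.
Roots: -2.4, -4.3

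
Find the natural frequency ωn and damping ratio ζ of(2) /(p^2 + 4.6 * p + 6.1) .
Underdamped: complex pole -2.3 + 0.9j. ωn = |pole| = 2.47, ζ = -Re(pole)/ωn = 0.9312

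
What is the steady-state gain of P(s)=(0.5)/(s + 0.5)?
DC gain = P(0) = num(0)/den(0) = 0.5/0.5 = 1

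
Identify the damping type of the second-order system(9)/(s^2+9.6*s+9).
Standard form: ωn²/(s²+2ζωn·s+ωn²) gives ωn=3, ζ=1.6.
Overdamped (ζ = 1.6 > 1)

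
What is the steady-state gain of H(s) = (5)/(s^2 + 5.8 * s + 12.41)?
DC gain = H(0) = num(0)/den(0) = 5/12.41 = 0.4029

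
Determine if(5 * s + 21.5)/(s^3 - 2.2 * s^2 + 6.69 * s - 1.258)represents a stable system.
Denominator: s^3 - 2.2*s^2 + 6.69*s - 1.258 = (s - 0.2)(s^2 - 2*s + 6.29). Poles: 0.2, 1 + 2.3j, 1 - 2.3j. All Re(p)<0: No (unstable)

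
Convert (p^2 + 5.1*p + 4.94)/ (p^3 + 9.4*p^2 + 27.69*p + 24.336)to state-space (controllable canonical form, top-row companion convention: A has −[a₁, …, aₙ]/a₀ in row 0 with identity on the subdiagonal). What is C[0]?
Reachable canonical form: C = numerator coefficients (right-aligned, zero-padded to length n).
num = p^2 + 5.1*p + 4.94, C = [[1, 5.1, 4.94]].
C[0] = 1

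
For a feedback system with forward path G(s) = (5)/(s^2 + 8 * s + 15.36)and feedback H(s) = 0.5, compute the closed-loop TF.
Closed-loop T = G/(1+GH).
Numerator: G_num * H_den = 5.
Denominator: G_den * H_den + G_num * H_num = (s^2 + 8*s + 15.36) + (2.5) = s^2 + 8*s + 17.86.
T(s) = (5)/(s^2 + 8*s + 17.86)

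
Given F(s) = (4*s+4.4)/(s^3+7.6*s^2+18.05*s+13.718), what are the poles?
Set denominator = 0: s^3 + 7.6*s^2 + 18.05*s + 13.718 = (s + 3.8)(s + 1.9)(s + 1.9) = 0 → Poles: -1.9, -1.9, -3.8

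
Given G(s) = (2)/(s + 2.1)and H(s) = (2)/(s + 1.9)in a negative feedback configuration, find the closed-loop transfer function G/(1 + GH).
Closed-loop T = G/(1+GH).
Numerator: G_num * H_den = 2*s + 3.8.
Denominator: G_den * H_den + G_num * H_num = (s^2 + 4*s + 3.99) + (4) = s^2 + 4*s + 7.99.
T(s) = (2*s + 3.8)/(s^2 + 4*s + 7.99)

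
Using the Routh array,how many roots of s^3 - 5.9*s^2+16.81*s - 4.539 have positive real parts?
Routh array:
s^3: [1, 16.81]; s^2: [-5.9, -4.539]; s^1: [16.0407]; s^0: [-4.539]
First column: [1, -5.9, 16.0407, -4.539]. Sign changes = RHP roots = 3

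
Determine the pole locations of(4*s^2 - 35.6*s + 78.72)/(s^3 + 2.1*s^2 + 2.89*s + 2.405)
Set denominator = 0: s^3 + 2.1*s^2 + 2.89*s + 2.405 = (s + 1.3)(s^2 + 0.8*s + 1.85) = 0 → Poles: -0.4 + 1.3j, -0.4 - 1.3j, -1.3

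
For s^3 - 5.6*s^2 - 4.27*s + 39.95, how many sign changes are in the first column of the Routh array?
Routh array:
s^3: [1, -4.27]; s^2: [-5.6, 39.95]; s^1: [2.86393]; s^0: [39.95]
First column: [1, -5.6, 2.86393, 39.95]. Sign changes = 2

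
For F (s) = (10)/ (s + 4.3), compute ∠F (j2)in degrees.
Substitute s = j*2: F(j2) = 1.91196 - 0.889284j.
∠F(j2) = atan2(Im, Re) = atan2(-0.889284, 1.91196) = -24.94°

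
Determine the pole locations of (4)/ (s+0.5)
Set denominator = 0: s + 0.5 = 0 → Poles: -0.5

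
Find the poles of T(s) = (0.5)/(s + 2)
Set denominator = 0: s + 2 = 0 → Poles: -2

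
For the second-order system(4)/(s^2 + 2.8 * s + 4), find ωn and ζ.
Standard form: ωn²/(s²+2ζωn·s+ωn²).
const=4=ωn² → ωn=2, s coeff=2.8=2ζωn → ζ=0.7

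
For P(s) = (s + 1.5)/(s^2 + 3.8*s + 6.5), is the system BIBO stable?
Denominator: s^2 + 3.8*s + 6.5. Poles: -1.9 + 1.7j, -1.9 - 1.7j. All Re(p)<0: Yes (stable)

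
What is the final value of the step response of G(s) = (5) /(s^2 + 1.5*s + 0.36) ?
FVT: lim_{t→∞} y(t) = lim_{s→0} s*Y(s) where Y(s) = G(s)/s.
= lim_{s→0} G(s) = G(0) = num(0)/den(0) = 5/0.36 = 13.89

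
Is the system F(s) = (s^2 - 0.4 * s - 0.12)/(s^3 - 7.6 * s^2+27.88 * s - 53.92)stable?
Denominator: s^3 - 7.6*s^2 + 27.88*s - 53.92 = (s - 4)(s^2 - 3.6*s + 13.48). Poles: 1.8 + 3.2j, 1.8 - 3.2j, 4. All Re(p)<0: No (unstable)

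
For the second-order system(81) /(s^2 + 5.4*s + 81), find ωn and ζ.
Standard form: ωn²/(s²+2ζωn·s+ωn²).
const=81=ωn² → ωn=9, s coeff=5.4=2ζωn → ζ=0.3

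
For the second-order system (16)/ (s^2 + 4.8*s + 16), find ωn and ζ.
Standard form: ωn²/(s²+2ζωn·s+ωn²).
const=16=ωn² → ωn=4, s coeff=4.8=2ζωn → ζ=0.6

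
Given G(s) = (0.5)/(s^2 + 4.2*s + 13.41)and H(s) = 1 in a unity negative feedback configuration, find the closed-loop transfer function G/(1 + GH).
Closed-loop T = G/(1+GH).
Numerator: G_num * H_den = 0.5.
Denominator: G_den * H_den + G_num * H_num = (s^2 + 4.2*s + 13.41) + (0.5) = s^2 + 4.2*s + 13.91.
T(s) = (0.5)/(s^2 + 4.2*s + 13.91)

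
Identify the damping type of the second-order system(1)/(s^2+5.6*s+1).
Standard form: ωn²/(s²+2ζωn·s+ωn²) gives ωn=1, ζ=2.8.
Overdamped (ζ = 2.8 > 1)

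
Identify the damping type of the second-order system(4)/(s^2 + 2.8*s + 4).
Standard form: ωn²/(s²+2ζωn·s+ωn²) gives ωn=2, ζ=0.7.
Underdamped (ζ = 0.7 < 1)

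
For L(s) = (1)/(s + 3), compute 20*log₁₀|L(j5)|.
Substitute s = j*5: L(j5) = 0.0882353 - 0.147059j.
|L(j5)| = sqrt(Re² + Im²) = 0.1715.
20*log₁₀(0.1715) = -15.31 dB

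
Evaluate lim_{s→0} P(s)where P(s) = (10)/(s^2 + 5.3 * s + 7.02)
DC gain = P(0) = num(0)/den(0) = 10/7.02 = 1.425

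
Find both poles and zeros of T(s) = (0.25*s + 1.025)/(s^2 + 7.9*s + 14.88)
Set denominator = 0: s^2 + 7.9*s + 14.88 = (s + 4.8)(s + 3.1) = 0 → Poles: -3.1, -4.8
Set numerator = 0: 0.25*s + 1.025 = 0 → Zeros: -4.1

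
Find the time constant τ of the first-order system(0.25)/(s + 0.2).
First-order system: τ = -1/pole. Pole = -0.2. τ = -1/(-0.2) = 5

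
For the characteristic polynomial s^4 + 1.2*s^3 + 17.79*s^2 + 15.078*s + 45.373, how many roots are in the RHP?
s^4 + 1.2*s^3 + 17.79*s^2 + 15.078*s + 45.373 = (s^2 + s + 3.14)(s^2 + 0.2*s + 14.45). Poles: -0.1 + 3.8j, -0.1 - 3.8j, -0.5 + 1.7j, -0.5 - 1.7j. RHP poles (Re>0): 0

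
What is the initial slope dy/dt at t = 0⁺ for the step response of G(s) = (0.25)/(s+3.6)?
IVT: y'(0⁺) = lim_{s→∞} s²·Y(s) = lim_{s→∞} s·G(s).
deg(num) = 0, deg(den) = 1, relative degree = 1, so s·G(s) → (leading num)/(leading den) = 0.25/1 = 0.25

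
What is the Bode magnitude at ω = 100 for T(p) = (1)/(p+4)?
Substitute p = j*100: T(j100) = 0.000399361 - 0.00998403j.
|T(j100)| = sqrt(Re² + Im²) = 0.009992.
20*log₁₀(0.009992) = -40.01 dB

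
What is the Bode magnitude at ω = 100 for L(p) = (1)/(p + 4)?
Substitute p = j*100: L(j100) = 0.000399361 - 0.00998403j.
|L(j100)| = sqrt(Re² + Im²) = 0.009992.
20*log₁₀(0.009992) = -40.01 dB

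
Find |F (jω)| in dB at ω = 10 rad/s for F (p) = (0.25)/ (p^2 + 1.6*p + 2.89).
Substitute p = j*10: F(j10) = -0.00250636 - 0.000412952j.
|F(j10)| = sqrt(Re² + Im²) = 0.00254.
20*log₁₀(0.00254) = -51.90 dB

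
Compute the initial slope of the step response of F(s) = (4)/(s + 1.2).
IVT: y'(0⁺) = lim_{s→∞} s²·Y(s) = lim_{s→∞} s·F(s).
deg(num) = 0, deg(den) = 1, relative degree = 1, so s·F(s) → (leading num)/(leading den) = 4/1 = 4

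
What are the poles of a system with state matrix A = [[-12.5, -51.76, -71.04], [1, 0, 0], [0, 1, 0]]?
Eigenvalues solve det(λI - A) = 0.
Characteristic polynomial: λ^3 + 12.5*λ^2 + 51.76*λ + 71.04 = 0.
Factor: (λ + 4)(λ + 3.7)(λ + 4.8) = 0.
Roots: -3.7, -4, -4.8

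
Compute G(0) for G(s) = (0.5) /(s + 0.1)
DC gain = G(0) = num(0)/den(0) = 0.5/0.1 = 5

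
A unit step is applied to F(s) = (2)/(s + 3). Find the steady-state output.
FVT: lim_{t→∞} y(t) = lim_{s→0} s*Y(s) where Y(s) = F(s)/s.
= lim_{s→0} F(s) = F(0) = num(0)/den(0) = 2/3 = 0.6667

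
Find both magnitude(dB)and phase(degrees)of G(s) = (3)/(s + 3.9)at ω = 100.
Substitute s = j*100: G(j100) = 0.00116822 - 0.0299544j.
|G| = 20*log₁₀(sqrt(Re²+Im²)) = -30.46 dB.
∠G = atan2(Im, Re) = -87.77°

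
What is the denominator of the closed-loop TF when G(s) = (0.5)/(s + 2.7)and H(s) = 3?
Characteristic poly = G_den * H_den + G_num * H_num = (s + 2.7) + (1.5) = s + 4.2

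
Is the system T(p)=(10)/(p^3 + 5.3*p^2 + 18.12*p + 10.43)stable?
Denominator: p^3 + 5.3*p^2 + 18.12*p + 10.43 = (p + 0.7)(p^2 + 4.6*p + 14.9). Poles: -0.7, -2.3 + 3.1j, -2.3 - 3.1j. All Re(p)<0: Yes (stable)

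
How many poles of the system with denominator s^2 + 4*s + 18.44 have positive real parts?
Poles: -2 + 3.8j, -2 - 3.8j. RHP poles (Re>0): 0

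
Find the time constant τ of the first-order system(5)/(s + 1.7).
First-order system: τ = -1/pole. Pole = -1.7. τ = -1/(-1.7) = 0.5882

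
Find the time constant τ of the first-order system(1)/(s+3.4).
First-order system: τ = -1/pole. Pole = -3.4. τ = -1/(-3.4) = 0.2941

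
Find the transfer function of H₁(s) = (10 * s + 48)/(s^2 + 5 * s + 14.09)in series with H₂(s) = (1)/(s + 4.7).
Series: H = H₁ · H₂ = (n₁·n₂)/(d₁·d₂).
Num: n₁·n₂ = 10*s + 48. Den: d₁·d₂ = s^3 + 9.7*s^2 + 37.59*s + 66.223.
H(s) = (10*s + 48)/(s^3 + 9.7*s^2 + 37.59*s + 66.223)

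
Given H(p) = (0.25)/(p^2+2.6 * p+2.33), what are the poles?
Set denominator = 0: p^2 + 2.6*p + 2.33 = 0 → Poles: -1.3 + 0.8j, -1.3 - 0.8j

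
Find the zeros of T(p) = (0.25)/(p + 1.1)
Numerator is a nonzero constant (0.25) → Zeros: none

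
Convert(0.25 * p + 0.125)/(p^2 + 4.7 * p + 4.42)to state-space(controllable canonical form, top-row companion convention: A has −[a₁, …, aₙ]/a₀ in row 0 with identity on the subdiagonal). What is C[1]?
Reachable canonical form: C = numerator coefficients (right-aligned, zero-padded to length n).
num = 0.25*p + 0.125, C = [[0.25, 0.125]].
C[1] = 0.125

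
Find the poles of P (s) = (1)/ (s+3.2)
Set denominator = 0: s + 3.2 = 0 → Poles: -3.2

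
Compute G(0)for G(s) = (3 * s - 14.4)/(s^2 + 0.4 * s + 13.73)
DC gain = G(0) = num(0)/den(0) = -14.4/13.73 = -1.049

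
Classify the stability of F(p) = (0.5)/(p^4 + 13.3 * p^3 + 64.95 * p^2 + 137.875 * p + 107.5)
Denominator: p^4 + 13.3*p^3 + 64.95*p^2 + 137.875*p + 107.5 = (p + 2.5)(p + 4.3)(p + 4)(p + 2.5). Poles: -2.5, -2.5, -4, -4.3. Stable (all poles in LHP)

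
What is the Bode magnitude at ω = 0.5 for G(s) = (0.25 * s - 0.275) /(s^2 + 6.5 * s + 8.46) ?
Substitute s = j*0.5: G(j0.5) = -0.0237473 + 0.0246259j.
|G(j0.5)| = sqrt(Re² + Im²) = 0.03421.
20*log₁₀(0.03421) = -29.32 dB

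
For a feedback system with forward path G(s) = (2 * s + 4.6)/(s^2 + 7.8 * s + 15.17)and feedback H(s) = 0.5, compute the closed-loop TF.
Closed-loop T = G/(1+GH).
Numerator: G_num * H_den = 2*s + 4.6.
Denominator: G_den * H_den + G_num * H_num = (s^2 + 7.8*s + 15.17) + (s + 2.3) = s^2 + 8.8*s + 17.47.
T(s) = (2*s + 4.6)/(s^2 + 8.8*s + 17.47)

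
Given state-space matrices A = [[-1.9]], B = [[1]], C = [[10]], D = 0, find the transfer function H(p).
H(p) = C(pI - A)⁻¹B + D.
Characteristic polynomial det(pI - A) = p + 1.9.
Numerator from C·adj(pI-A)·B + D·det(pI-A) = 10.
H(p) = (10)/(p + 1.9)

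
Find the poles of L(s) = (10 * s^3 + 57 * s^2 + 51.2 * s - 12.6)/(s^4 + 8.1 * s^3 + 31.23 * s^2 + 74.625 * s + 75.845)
Set denominator = 0: s^4 + 8.1*s^3 + 31.23*s^2 + 74.625*s + 75.845 = (s + 3.5)(s + 2.2)(s^2 + 2.4*s + 9.85) = 0 → Poles: -1.2 + 2.9j, -1.2 - 2.9j, -2.2, -3.5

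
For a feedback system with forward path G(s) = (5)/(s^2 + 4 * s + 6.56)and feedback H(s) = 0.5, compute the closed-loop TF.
Closed-loop T = G/(1+GH).
Numerator: G_num * H_den = 5.
Denominator: G_den * H_den + G_num * H_num = (s^2 + 4*s + 6.56) + (2.5) = s^2 + 4*s + 9.06.
T(s) = (5)/(s^2 + 4*s + 9.06)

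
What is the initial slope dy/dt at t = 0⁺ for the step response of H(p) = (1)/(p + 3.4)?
IVT: y'(0⁺) = lim_{p→∞} p²·Y(p) = lim_{p→∞} p·H(p).
deg(num) = 0, deg(den) = 1, relative degree = 1, so p·H(p) → (leading num)/(leading den) = 1/1 = 1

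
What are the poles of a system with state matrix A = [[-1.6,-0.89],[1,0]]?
Eigenvalues solve det(λI - A) = 0.
Characteristic polynomial: λ^2 + 1.6*λ + 0.89 = 0.
Roots: -0.8 + 0.5j, -0.8 - 0.5j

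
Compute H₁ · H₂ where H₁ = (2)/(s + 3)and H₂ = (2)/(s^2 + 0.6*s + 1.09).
Series: H = H₁ · H₂ = (n₁·n₂)/(d₁·d₂).
Num: n₁·n₂ = 4. Den: d₁·d₂ = s^3 + 3.6*s^2 + 2.89*s + 3.27.
H(s) = (4)/(s^3 + 3.6*s^2 + 2.89*s + 3.27)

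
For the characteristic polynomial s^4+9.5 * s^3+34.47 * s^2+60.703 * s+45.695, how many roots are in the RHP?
s^4 + 9.5*s^3 + 34.47*s^2 + 60.703*s + 45.695 = (s + 3.8)(s + 2.5)(s^2 + 3.2*s + 4.81). Poles: -1.6 + 1.5j, -1.6 - 1.5j, -2.5, -3.8. RHP poles (Re>0): 0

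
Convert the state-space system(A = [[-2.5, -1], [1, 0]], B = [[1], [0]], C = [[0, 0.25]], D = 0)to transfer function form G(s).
G(s) = C(sI - A)⁻¹B + D.
Characteristic polynomial det(sI - A) = s^2 + 2.5*s + 1.
Numerator from C·adj(sI-A)·B + D·det(sI-A) = 0.25.
G(s) = (0.25)/(s^2 + 2.5*s + 1)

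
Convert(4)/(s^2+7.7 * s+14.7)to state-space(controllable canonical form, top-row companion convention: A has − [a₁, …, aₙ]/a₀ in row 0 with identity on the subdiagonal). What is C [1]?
Reachable canonical form: C = numerator coefficients (right-aligned, zero-padded to length n).
num = 4, C = [[0, 4]].
C[1] = 4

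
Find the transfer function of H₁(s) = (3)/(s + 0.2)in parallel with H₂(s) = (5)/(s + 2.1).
Parallel: H = H₁ + H₂ = (n₁·d₂ + n₂·d₁)/(d₁·d₂).
n₁·d₂ = 3*s + 6.3. n₂·d₁ = 5*s + 1. Sum = 8*s + 7.3. d₁·d₂ = s^2 + 2.3*s + 0.42.
H(s) = (8*s + 7.3)/(s^2 + 2.3*s + 0.42)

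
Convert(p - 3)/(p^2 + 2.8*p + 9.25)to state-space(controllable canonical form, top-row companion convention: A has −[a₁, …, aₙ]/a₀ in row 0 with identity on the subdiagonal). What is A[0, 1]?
Reachable canonical form for den = p^2 + 2.8*p + 9.25: top row of A = -[a₁,a₂,...,aₙ]/a₀, ones on the subdiagonal, zeros elsewhere.
A = [[-2.8, -9.25], [1, 0]].
A[0,1] = -9.25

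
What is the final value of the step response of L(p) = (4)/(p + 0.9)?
FVT: lim_{t→∞} y(t) = lim_{p→0} p*Y(p) where Y(p) = L(p)/p.
= lim_{p→0} L(p) = L(0) = num(0)/den(0) = 4/0.9 = 4.444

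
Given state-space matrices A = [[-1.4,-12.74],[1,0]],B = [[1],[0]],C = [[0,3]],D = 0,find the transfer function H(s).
H(s) = C(sI - A)⁻¹B + D.
Characteristic polynomial det(sI - A) = s^2 + 1.4*s + 12.74.
Numerator from C·adj(sI-A)·B + D·det(sI-A) = 3.
H(s) = (3)/(s^2 + 1.4*s + 12.74)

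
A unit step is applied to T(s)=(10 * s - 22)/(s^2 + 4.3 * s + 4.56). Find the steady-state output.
FVT: lim_{t→∞} y(t) = lim_{s→0} s*Y(s) where Y(s) = T(s)/s.
= lim_{s→0} T(s) = T(0) = num(0)/den(0) = -22/4.56 = -4.825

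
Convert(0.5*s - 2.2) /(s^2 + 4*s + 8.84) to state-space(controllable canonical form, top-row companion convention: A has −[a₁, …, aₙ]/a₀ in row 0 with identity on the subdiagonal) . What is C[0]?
Reachable canonical form: C = numerator coefficients (right-aligned, zero-padded to length n).
num = 0.5*s - 2.2, C = [[0.5, -2.2]].
C[0] = 0.5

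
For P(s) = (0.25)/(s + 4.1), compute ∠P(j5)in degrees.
Substitute s = j*5: P(j5) = 0.0245157 - 0.0298972j.
∠P(j5) = atan2(Im, Re) = atan2(-0.0298972, 0.0245157) = -50.65°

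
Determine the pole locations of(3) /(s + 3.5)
Set denominator = 0: s + 3.5 = 0 → Poles: -3.5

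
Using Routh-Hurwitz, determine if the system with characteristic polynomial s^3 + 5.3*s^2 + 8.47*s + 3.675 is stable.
Routh array:
s^3: [1, 8.47]; s^2: [5.3, 3.675]; s^1: [7.7766]; s^0: [3.675]
First column: [1, 5.3, 7.7766, 3.675]. Sign changes = 0.
Yes, stable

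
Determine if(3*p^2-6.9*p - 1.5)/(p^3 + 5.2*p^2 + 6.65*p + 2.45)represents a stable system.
Denominator: p^3 + 5.2*p^2 + 6.65*p + 2.45 = (p + 0.7)(p + 1)(p + 3.5). Poles: -0.7, -1, -3.5. All Re(p)<0: Yes (stable)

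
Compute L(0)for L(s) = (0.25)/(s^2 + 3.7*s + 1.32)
DC gain = L(0) = num(0)/den(0) = 0.25/1.32 = 0.1894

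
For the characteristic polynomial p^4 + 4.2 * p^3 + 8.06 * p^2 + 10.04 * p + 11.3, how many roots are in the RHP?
p^4 + 4.2*p^3 + 8.06*p^2 + 10.04*p + 11.3 = (p^2 + 4*p + 5)(p^2 + 0.2*p + 2.26). Poles: -0.1 + 1.5j, -0.1 - 1.5j, -2 + 1j, -2 - 1j. RHP poles (Re>0): 0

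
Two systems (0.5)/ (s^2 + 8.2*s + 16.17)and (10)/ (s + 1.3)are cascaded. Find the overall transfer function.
Series: H = H₁ · H₂ = (n₁·n₂)/(d₁·d₂).
Num: n₁·n₂ = 5. Den: d₁·d₂ = s^3 + 9.5*s^2 + 26.83*s + 21.021.
H(s) = (5)/(s^3 + 9.5*s^2 + 26.83*s + 21.021)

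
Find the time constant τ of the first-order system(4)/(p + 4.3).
First-order system: τ = -1/pole. Pole = -4.3. τ = -1/(-4.3) = 0.2326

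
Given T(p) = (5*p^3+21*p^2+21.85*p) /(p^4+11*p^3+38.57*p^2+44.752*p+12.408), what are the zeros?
Set numerator = 0: 5*p^3 + 21*p^2 + 21.85*p = 5*p(p + 1.9)(p + 2.3) = 0 → Zeros: -1.9, -2.3, 0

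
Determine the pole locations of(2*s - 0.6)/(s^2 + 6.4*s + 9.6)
Set denominator = 0: s^2 + 6.4*s + 9.6 = (s + 2.4)(s + 4) = 0 → Poles: -2.4, -4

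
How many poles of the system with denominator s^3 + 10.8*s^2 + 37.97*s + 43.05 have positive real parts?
s^3 + 10.8*s^2 + 37.97*s + 43.05 = (s + 4.1)(s + 2.5)(s + 4.2). Poles: -2.5, -4.1, -4.2. RHP poles (Re>0): 0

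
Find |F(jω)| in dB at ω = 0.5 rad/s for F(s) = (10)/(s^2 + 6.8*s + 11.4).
Substitute s = j*0.5: F(j0.5) = 0.820562 - 0.250216j.
|F(j0.5)| = sqrt(Re² + Im²) = 0.8579.
20*log₁₀(0.8579) = -1.33 dB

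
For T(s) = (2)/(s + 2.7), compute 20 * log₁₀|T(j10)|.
Substitute s = j*10: T(j10) = 0.0503309 - 0.186411j.
|T(j10)| = sqrt(Re² + Im²) = 0.1931.
20*log₁₀(0.1931) = -14.28 dB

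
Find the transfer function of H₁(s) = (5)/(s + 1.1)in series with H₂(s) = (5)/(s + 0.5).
Series: H = H₁ · H₂ = (n₁·n₂)/(d₁·d₂).
Num: n₁·n₂ = 25. Den: d₁·d₂ = s^2 + 1.6*s + 0.55.
H(s) = (25)/(s^2 + 1.6*s + 0.55)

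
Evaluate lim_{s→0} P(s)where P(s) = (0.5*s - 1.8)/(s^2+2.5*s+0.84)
DC gain = P(0) = num(0)/den(0) = -1.8/0.84 = -2.143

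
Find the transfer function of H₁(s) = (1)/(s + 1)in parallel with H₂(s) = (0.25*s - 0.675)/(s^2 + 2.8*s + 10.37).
Parallel: H = H₁ + H₂ = (n₁·d₂ + n₂·d₁)/(d₁·d₂).
n₁·d₂ = s^2 + 2.8*s + 10.37. n₂·d₁ = 0.25*s^2 - 0.425*s - 0.675. Sum = 1.25*s^2 + 2.375*s + 9.695. d₁·d₂ = s^3 + 3.8*s^2 + 13.17*s + 10.37.
H(s) = (1.25*s^2 + 2.375*s + 9.695)/(s^3 + 3.8*s^2 + 13.17*s + 10.37)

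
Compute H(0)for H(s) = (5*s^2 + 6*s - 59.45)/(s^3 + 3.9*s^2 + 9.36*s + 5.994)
DC gain = H(0) = num(0)/den(0) = -59.45/5.994 = -9.918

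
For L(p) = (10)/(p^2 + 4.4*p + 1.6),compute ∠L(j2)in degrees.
Substitute p = j*2: L(j2) = -0.288462 - 1.05769j.
∠L(j2) = atan2(Im, Re) = atan2(-1.05769, -0.288462) = -105.26°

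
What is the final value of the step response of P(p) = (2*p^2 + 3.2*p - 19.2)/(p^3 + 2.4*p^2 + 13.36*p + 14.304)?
FVT: lim_{t→∞} y(t) = lim_{p→0} p*Y(p) where Y(p) = P(p)/p.
= lim_{p→0} P(p) = P(0) = num(0)/den(0) = -19.2/14.304 = -1.342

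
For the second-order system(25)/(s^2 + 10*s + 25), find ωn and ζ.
Standard form: ωn²/(s²+2ζωn·s+ωn²).
const=25=ωn² → ωn=5, s coeff=10=2ζωn → ζ=1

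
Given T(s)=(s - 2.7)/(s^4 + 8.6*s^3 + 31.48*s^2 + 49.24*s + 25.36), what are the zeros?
Set numerator = 0: s - 2.7 = 0 → Zeros: 2.7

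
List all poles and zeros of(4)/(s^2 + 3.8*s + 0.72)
Set denominator = 0: s^2 + 3.8*s + 0.72 = (s + 0.2)(s + 3.6) = 0 → Poles: -0.2, -3.6
Numerator is a nonzero constant (4) → Zeros: none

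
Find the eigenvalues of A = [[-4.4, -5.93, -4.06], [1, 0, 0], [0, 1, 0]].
Eigenvalues solve det(λI - A) = 0.
Characteristic polynomial: λ^3 + 4.4*λ^2 + 5.93*λ + 4.06 = 0.
Factor: (λ + 2.8)(λ^2 + 1.6*λ + 1.45) = 0.
Roots: -0.8 + 0.9j, -0.8 - 0.9j, -2.8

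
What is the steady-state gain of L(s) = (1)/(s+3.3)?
DC gain = L(0) = num(0)/den(0) = 1/3.3 = 0.303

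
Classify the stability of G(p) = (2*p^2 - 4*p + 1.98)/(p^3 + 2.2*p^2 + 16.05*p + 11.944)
Denominator: p^3 + 2.2*p^2 + 16.05*p + 11.944 = (p + 0.8)(p^2 + 1.4*p + 14.93). Poles: -0.7 + 3.8j, -0.7 - 3.8j, -0.8. Stable (all poles in LHP)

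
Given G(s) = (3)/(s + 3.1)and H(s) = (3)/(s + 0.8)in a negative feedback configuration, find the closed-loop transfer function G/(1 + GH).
Closed-loop T = G/(1+GH).
Numerator: G_num * H_den = 3*s + 2.4.
Denominator: G_den * H_den + G_num * H_num = (s^2 + 3.9*s + 2.48) + (9) = s^2 + 3.9*s + 11.48.
T(s) = (3*s + 2.4)/(s^2 + 3.9*s + 11.48)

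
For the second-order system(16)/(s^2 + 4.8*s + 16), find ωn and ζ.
Standard form: ωn²/(s²+2ζωn·s+ωn²).
const=16=ωn² → ωn=4, s coeff=4.8=2ζωn → ζ=0.6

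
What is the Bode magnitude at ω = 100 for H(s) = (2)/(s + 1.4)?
Substitute s = j*100: H(j100) = 0.000279945 - 0.0199961j.
|H(j100)| = sqrt(Re² + Im²) = 0.02.
20*log₁₀(0.02) = -33.98 dB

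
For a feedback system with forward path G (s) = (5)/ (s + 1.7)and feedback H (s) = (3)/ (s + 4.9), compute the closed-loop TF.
Closed-loop T = G/(1+GH).
Numerator: G_num * H_den = 5*s + 24.5.
Denominator: G_den * H_den + G_num * H_num = (s^2 + 6.6*s + 8.33) + (15) = s^2 + 6.6*s + 23.33.
T(s) = (5*s + 24.5)/(s^2 + 6.6*s + 23.33)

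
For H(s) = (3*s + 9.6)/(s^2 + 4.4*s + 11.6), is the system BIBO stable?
Denominator: s^2 + 4.4*s + 11.6. Poles: -2.2 + 2.6j, -2.2 - 2.6j. All Re(p)<0: Yes (stable)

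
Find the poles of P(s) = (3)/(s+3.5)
Set denominator = 0: s + 3.5 = 0 → Poles: -3.5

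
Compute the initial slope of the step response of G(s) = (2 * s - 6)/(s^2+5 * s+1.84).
IVT: y'(0⁺) = lim_{s→∞} s²·Y(s) = lim_{s→∞} s·G(s).
deg(num) = 1, deg(den) = 2, relative degree = 1, so s·G(s) → (leading num)/(leading den) = 2/1 = 2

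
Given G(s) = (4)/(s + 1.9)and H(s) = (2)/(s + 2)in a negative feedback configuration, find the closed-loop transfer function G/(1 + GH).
Closed-loop T = G/(1+GH).
Numerator: G_num * H_den = 4*s + 8.
Denominator: G_den * H_den + G_num * H_num = (s^2 + 3.9*s + 3.8) + (8) = s^2 + 3.9*s + 11.8.
T(s) = (4*s + 8)/(s^2 + 3.9*s + 11.8)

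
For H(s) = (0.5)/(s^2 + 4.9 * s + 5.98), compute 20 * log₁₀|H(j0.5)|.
Substitute s = j*0.5: H(j0.5) = 0.0737729 - 0.0315434j.
|H(j0.5)| = sqrt(Re² + Im²) = 0.08023.
20*log₁₀(0.08023) = -21.91 dB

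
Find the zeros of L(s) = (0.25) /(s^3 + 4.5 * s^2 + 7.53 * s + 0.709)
Numerator is a nonzero constant (0.25) → Zeros: none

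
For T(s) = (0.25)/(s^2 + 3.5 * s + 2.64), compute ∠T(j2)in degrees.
Substitute s = j*2: T(j2) = -0.00668638 - 0.0344152j.
∠T(j2) = atan2(Im, Re) = atan2(-0.0344152, -0.00668638) = -100.99°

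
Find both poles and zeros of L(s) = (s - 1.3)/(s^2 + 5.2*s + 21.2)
Set denominator = 0: s^2 + 5.2*s + 21.2 = 0 → Poles: -2.6 + 3.8j, -2.6 - 3.8j
Set numerator = 0: s - 1.3 = 0 → Zeros: 1.3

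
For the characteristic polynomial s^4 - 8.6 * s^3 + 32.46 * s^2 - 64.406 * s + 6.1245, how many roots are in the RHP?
s^4 - 8.6*s^3 + 32.46*s^2 - 64.406*s + 6.1245 = (s - 0.1)(s - 4.5)(s^2 - 4*s + 13.61). Poles: 0.1, 2 + 3.1j, 2 - 3.1j, 4.5. RHP poles (Re>0): 4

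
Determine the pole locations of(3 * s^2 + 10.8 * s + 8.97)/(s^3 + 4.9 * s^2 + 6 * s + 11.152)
Set denominator = 0: s^3 + 4.9*s^2 + 6*s + 11.152 = (s + 4.1)(s^2 + 0.8*s + 2.72) = 0 → Poles: -0.4 + 1.6j, -0.4 - 1.6j, -4.1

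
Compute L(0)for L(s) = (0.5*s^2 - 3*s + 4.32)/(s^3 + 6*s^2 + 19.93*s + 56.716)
DC gain = L(0) = num(0)/den(0) = 4.32/56.716 = 0.07617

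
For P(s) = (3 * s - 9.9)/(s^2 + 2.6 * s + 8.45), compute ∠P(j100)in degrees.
Substitute s = j*100: P(j100) = 0.00177096 - 0.0299793j.
∠P(j100) = atan2(Im, Re) = atan2(-0.0299793, 0.00177096) = -86.62°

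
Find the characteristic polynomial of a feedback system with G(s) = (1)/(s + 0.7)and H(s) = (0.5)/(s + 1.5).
Characteristic poly = G_den * H_den + G_num * H_num = (s^2 + 2.2*s + 1.05) + (0.5) = s^2 + 2.2*s + 1.55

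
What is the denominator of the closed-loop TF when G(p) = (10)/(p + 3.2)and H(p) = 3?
Characteristic poly = G_den * H_den + G_num * H_num = (p + 3.2) + (30) = p + 33.2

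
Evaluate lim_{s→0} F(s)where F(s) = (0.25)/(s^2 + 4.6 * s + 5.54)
DC gain = F(0) = num(0)/den(0) = 0.25/5.54 = 0.04513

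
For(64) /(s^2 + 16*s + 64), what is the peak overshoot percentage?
Standard form: ωn²/(s²+2ζωn·s+ωn²) → ωn = 8, ζ = 1.
ζ ≥ 1, so the response is non-oscillatory: peak overshoot = 0%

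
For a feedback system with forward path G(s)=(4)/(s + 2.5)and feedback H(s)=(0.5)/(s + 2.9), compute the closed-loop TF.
Closed-loop T = G/(1+GH).
Numerator: G_num * H_den = 4*s + 11.6.
Denominator: G_den * H_den + G_num * H_num = (s^2 + 5.4*s + 7.25) + (2) = s^2 + 5.4*s + 9.25.
T(s) = (4*s + 11.6)/(s^2 + 5.4*s + 9.25)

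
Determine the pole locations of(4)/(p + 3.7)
Set denominator = 0: p + 3.7 = 0 → Poles: -3.7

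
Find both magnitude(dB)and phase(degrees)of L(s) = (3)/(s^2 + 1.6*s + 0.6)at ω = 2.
Substitute s = j*2: L(j2) = -0.46789 - 0.440367j.
|L| = 20*log₁₀(sqrt(Re²+Im²)) = -3.84 dB.
∠L = atan2(Im, Re) = -136.74°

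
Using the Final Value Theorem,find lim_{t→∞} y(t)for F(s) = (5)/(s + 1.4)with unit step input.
FVT: lim_{t→∞} y(t) = lim_{s→0} s*Y(s) where Y(s) = F(s)/s.
= lim_{s→0} F(s) = F(0) = num(0)/den(0) = 5/1.4 = 3.571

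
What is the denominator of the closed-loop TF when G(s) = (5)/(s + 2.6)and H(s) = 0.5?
Characteristic poly = G_den * H_den + G_num * H_num = (s + 2.6) + (2.5) = s + 5.1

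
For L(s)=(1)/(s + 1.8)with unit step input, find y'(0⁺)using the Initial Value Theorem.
IVT: y'(0⁺) = lim_{s→∞} s²·Y(s) = lim_{s→∞} s·L(s).
deg(num) = 0, deg(den) = 1, relative degree = 1, so s·L(s) → (leading num)/(leading den) = 1/1 = 1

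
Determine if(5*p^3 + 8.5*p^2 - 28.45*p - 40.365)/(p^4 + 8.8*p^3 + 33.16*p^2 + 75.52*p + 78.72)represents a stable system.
Denominator: p^4 + 8.8*p^3 + 33.16*p^2 + 75.52*p + 78.72 = (p + 2.4)(p + 4)(p^2 + 2.4*p + 8.2). Poles: -1.2 + 2.6j, -1.2 - 2.6j, -2.4, -4. All Re(p)<0: Yes (stable)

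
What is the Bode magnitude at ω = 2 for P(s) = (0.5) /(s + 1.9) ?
Substitute s = j*2: P(j2) = 0.124836 - 0.131406j.
|P(j2)| = sqrt(Re² + Im²) = 0.1812.
20*log₁₀(0.1812) = -14.83 dB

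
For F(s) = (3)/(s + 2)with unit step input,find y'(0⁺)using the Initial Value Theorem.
IVT: y'(0⁺) = lim_{s→∞} s²·Y(s) = lim_{s→∞} s·F(s).
deg(num) = 0, deg(den) = 1, relative degree = 1, so s·F(s) → (leading num)/(leading den) = 3/1 = 3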